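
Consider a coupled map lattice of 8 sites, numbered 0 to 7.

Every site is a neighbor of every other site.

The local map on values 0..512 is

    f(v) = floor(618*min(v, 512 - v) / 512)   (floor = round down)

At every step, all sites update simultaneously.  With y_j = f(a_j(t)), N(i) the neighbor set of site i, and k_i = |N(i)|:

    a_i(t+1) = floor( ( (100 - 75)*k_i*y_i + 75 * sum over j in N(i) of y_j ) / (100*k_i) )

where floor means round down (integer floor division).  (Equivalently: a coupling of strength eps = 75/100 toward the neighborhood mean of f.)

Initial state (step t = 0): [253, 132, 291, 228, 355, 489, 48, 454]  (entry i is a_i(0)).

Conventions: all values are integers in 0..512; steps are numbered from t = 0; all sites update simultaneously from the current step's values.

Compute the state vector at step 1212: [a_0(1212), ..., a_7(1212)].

Simulating step by step:
t=0: [253, 132, 291, 228, 355, 489, 48, 454]
t=1: [188, 167, 182, 183, 171, 148, 152, 154]
t=2: [205, 202, 204, 204, 202, 198, 199, 199]
t=3: [243, 242, 243, 243, 242, 242, 242, 242]
t=4: [292, 292, 292, 292, 292, 292, 292, 292]
t=5: [265, 265, 265, 265, 265, 265, 265, 265]
t=6: [298, 298, 298, 298, 298, 298, 298, 298]
t=7: [258, 258, 258, 258, 258, 258, 258, 258]
t=8: [306, 306, 306, 306, 306, 306, 306, 306]
t=9: [248, 248, 248, 248, 248, 248, 248, 248]
t=10: [299, 299, 299, 299, 299, 299, 299, 299]
t=11: [257, 257, 257, 257, 257, 257, 257, 257]
t=12: [307, 307, 307, 307, 307, 307, 307, 307]
t=13: [247, 247, 247, 247, 247, 247, 247, 247]
t=14: [298, 298, 298, 298, 298, 298, 298, 298]

Answer: [307, 307, 307, 307, 307, 307, 307, 307]
Key observation: The state at step 6, [298, 298, 298, 298, 298, 298, 298, 298], reappears at step 14: the system is in a cycle of period 8 from step 6 on.  Therefore the state at step 1212 equals the state at step 6 + ((1212 - 6) mod 8) = 12, which is [307, 307, 307, 307, 307, 307, 307, 307].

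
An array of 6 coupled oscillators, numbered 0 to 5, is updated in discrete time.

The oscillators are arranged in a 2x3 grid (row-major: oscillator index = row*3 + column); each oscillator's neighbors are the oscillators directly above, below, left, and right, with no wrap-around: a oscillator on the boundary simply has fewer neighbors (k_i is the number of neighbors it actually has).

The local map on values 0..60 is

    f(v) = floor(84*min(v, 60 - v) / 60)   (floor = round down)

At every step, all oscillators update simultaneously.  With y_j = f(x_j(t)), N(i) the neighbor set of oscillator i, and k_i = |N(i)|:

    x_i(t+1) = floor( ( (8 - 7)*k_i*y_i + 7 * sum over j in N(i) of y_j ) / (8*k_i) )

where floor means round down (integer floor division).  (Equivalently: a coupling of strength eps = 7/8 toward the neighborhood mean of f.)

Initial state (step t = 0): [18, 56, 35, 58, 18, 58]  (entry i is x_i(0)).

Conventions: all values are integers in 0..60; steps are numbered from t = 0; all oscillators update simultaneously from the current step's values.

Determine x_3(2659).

Answer: x_3(2659) = 40
Key observation: The state at step 9, [39, 39, 39, 39, 39, 39], reappears at step 13: the system is in a cycle of period 4 from step 9 on.  Therefore the state at step 2659 equals the state at step 9 + ((2659 - 9) mod 4) = 11, which is [40, 40, 40, 40, 40, 40].

Derivation:
t=0: [18, 56, 35, 58, 18, 58]
t=1: [6, 25, 7, 22, 5, 26]
t=2: [29, 11, 32, 10, 30, 11]
t=3: [17, 37, 18, 37, 18, 37]
t=4: [30, 25, 31, 25, 31, 25]
t=5: [35, 39, 35, 40, 35, 39]
t=6: [29, 34, 29, 34, 29, 34]
t=7: [36, 39, 36, 39, 36, 39]
t=8: [29, 32, 29, 32, 29, 32]
t=9: [39, 39, 39, 39, 39, 39]
t=10: [29, 29, 29, 29, 29, 29]
t=11: [40, 40, 40, 40, 40, 40]
t=12: [28, 28, 28, 28, 28, 28]
t=13: [39, 39, 39, 39, 39, 39]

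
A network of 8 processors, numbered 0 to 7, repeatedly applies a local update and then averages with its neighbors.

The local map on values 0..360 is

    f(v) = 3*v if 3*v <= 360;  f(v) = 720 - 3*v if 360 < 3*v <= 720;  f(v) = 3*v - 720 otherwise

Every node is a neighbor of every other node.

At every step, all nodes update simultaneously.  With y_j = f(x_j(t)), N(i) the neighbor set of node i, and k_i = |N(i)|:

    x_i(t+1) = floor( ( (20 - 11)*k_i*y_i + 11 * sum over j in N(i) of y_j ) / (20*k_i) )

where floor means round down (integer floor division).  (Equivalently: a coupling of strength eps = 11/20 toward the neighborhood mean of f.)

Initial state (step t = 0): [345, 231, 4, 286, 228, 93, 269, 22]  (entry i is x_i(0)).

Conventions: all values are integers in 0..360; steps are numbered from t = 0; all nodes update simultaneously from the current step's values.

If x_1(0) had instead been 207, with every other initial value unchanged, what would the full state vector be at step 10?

Simulating step by step:
t=0: [345, 207, 4, 286, 228, 93, 269, 22]
t=1: [198, 117, 85, 132, 94, 184, 113, 105]
t=2: [216, 300, 264, 290, 274, 232, 295, 286]
t=3: [97, 137, 97, 126, 108, 79, 132, 122]
t=4: [302, 309, 302, 321, 314, 282, 314, 325]
t=5: [198, 206, 198, 219, 211, 176, 211, 224]
t=6: [112, 103, 112, 88, 97, 136, 97, 83]
t=7: [312, 302, 312, 285, 295, 303, 295, 280]
t=8: [189, 178, 189, 159, 170, 179, 170, 153]
t=9: [182, 194, 182, 215, 203, 193, 203, 222]
t=10: [141, 128, 141, 104, 118, 129, 118, 96]

Answer: [141, 128, 141, 104, 118, 129, 118, 96]
Key observation: This trace re-runs the system from the modified initial state.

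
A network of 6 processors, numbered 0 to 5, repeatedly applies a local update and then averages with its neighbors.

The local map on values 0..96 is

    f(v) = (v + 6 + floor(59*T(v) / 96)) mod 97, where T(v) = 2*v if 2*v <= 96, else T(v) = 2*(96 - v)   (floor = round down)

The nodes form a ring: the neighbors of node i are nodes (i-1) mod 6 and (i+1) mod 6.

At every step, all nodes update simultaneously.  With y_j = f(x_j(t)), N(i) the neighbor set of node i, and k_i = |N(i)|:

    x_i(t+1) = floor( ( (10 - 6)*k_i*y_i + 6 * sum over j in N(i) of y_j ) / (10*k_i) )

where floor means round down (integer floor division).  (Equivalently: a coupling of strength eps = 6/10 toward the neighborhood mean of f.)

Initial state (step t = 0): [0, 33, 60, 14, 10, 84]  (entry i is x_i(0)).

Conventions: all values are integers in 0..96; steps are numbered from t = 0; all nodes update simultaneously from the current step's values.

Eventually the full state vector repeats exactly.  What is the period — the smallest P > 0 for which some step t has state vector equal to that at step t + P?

Simulating step by step:
t=0: [0, 33, 60, 14, 10, 84]
t=1: [28, 37, 40, 27, 24, 13]
t=2: [63, 84, 84, 72, 53, 51]
t=3: [11, 8, 7, 10, 13, 13]
t=4: [29, 24, 23, 27, 32, 32]
t=5: [68, 61, 60, 66, 73, 74]
t=6: [11, 12, 12, 11, 10, 10]
t=7: [30, 31, 31, 30, 28, 28]
t=8: [71, 74, 74, 71, 69, 69]
t=9: [10, 10, 10, 10, 10, 10]
t=10: [28, 28, 28, 28, 28, 28]
t=11: [68, 68, 68, 68, 68, 68]
t=12: [11, 11, 11, 11, 11, 11]
t=13: [30, 30, 30, 30, 30, 30]
t=14: [72, 72, 72, 72, 72, 72]
t=15: [10, 10, 10, 10, 10, 10]

Answer: 6
Key observation: The state at step 9, [10, 10, 10, 10, 10, 10], reappears at step 15 — and no state repeats earlier — so the cycle the system enters has period 6.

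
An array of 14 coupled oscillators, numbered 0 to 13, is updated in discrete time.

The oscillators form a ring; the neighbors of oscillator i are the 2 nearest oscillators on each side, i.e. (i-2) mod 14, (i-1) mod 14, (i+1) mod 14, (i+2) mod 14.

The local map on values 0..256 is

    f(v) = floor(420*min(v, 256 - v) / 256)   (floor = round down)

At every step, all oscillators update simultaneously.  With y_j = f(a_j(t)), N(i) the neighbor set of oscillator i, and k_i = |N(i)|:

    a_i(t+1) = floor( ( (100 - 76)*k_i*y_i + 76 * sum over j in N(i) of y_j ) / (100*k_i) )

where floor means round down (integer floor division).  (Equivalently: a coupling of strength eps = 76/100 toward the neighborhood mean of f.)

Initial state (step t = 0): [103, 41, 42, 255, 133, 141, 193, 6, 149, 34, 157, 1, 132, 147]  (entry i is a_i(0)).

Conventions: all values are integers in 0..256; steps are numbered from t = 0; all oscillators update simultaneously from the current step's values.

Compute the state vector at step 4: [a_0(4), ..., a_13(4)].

Simulating step by step:
t=0: [103, 41, 42, 255, 133, 141, 193, 6, 149, 34, 157, 1, 132, 147]
t=1: [138, 94, 99, 99, 116, 104, 133, 101, 104, 79, 121, 113, 145, 126]
t=2: [180, 174, 171, 167, 177, 177, 180, 166, 172, 167, 174, 180, 192, 185]
t=3: [123, 131, 134, 135, 133, 134, 132, 137, 137, 138, 129, 124, 119, 120]
t=4: [199, 200, 200, 200, 200, 199, 199, 197, 198, 198, 199, 199, 200, 199]

Answer: [199, 200, 200, 200, 200, 199, 199, 197, 198, 198, 199, 199, 200, 199]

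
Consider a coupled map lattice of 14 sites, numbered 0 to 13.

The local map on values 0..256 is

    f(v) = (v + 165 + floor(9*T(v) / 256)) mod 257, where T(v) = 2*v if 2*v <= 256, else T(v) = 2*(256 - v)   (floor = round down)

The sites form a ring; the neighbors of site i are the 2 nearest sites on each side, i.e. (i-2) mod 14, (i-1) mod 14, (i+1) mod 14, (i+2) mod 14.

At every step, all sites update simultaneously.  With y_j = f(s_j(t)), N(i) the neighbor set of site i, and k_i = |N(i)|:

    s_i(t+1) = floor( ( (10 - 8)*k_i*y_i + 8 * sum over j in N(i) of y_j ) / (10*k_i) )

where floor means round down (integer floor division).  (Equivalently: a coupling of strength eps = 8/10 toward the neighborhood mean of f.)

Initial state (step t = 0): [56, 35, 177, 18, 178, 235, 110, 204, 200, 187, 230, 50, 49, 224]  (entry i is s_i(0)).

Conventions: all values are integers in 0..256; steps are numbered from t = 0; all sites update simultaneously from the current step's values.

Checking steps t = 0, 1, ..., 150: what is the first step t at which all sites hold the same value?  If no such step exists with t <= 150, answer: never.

Simulating step by step:
t=0: [56, 35, 177, 18, 178, 235, 110, 204, 200, 187, 230, 50, 49, 224]  (not all equal)
t=1: [173, 166, 158, 142, 106, 111, 97, 98, 97, 136, 156, 161, 186, 199]  (not all equal)
t=2: [89, 81, 63, 51, 37, 25, 16, 22, 31, 44, 61, 81, 88, 90]  (not all equal)
t=3: [98, 141, 181, 219, 205, 196, 192, 194, 202, 215, 178, 139, 98, 102]  (not all equal)
t=4: [38, 61, 81, 100, 110, 112, 109, 111, 107, 98, 79, 60, 37, 30]  (not all equal)
t=5: [217, 179, 145, 109, 68, 23, 24, 22, 66, 107, 143, 178, 216, 213]  (not all equal)
t=6: [105, 85, 108, 120, 140, 165, 207, 164, 138, 118, 106, 84, 105, 112]  (not all equal)
t=7: [69, 72, 78, 89, 62, 73, 77, 72, 61, 88, 76, 71, 68, 115]  (not all equal)
t=8: [199, 152, 192, 193, 194, 193, 238, 192, 193, 192, 191, 151, 198, 197]  (not all equal)
t=9: [100, 99, 98, 97, 113, 113, 113, 113, 112, 96, 97, 98, 99, 92]  (not all equal)
t=10: [11, 11, 15, 18, 21, 24, 27, 24, 20, 17, 14, 10, 11, 11]  (not all equal)
t=11: [177, 178, 180, 183, 187, 188, 189, 188, 186, 182, 179, 177, 176, 175]  (not all equal)
t=12: [90, 91, 93, 95, 97, 99, 99, 98, 97, 95, 92, 90, 89, 89]  (not all equal)
t=13: [4, 5, 7, 9, 10, 11, 12, 11, 10, 8, 6, 5, 4, 3]  (not all equal)
t=14: [169, 170, 172, 173, 174, 175, 175, 175, 174, 173, 171, 170, 169, 169]  (not all equal)
t=15: [83, 84, 85, 86, 86, 87, 87, 87, 86, 85, 84, 84, 83, 83]  (not all equal)
t=16: [253, 203, 152, 102, 51, 0, 0, 51, 102, 152, 203, 253, 253, 253]  (not all equal)
t=17: [132, 104, 115, 116, 126, 157, 157, 126, 116, 115, 104, 132, 151, 151]  (not all equal)
t=18: [46, 39, 34, 39, 49, 51, 51, 49, 39, 34, 39, 46, 49, 49]  (not all equal)
t=19: [211, 208, 208, 209, 212, 215, 215, 212, 209, 208, 208, 211, 213, 213]  (not all equal)
t=20: [121, 120, 120, 121, 122, 123, 123, 122, 121, 120, 120, 121, 122, 122]  (not all equal)
t=21: [37, 36, 36, 37, 37, 38, 38, 37, 37, 36, 36, 37, 37, 37]  (not all equal)
t=22: [203, 203, 203, 203, 204, 204, 204, 204, 203, 203, 203, 203, 203, 203]  (not all equal)
t=23: [114, 114, 114, 114, 114, 114, 114, 114, 114, 114, 114, 114, 114, 114]  (all equal)

Answer: 23
Key observation: Synchronization is absorbing here: once all sites are equal they stay equal, and step 23 is the first all-equal step.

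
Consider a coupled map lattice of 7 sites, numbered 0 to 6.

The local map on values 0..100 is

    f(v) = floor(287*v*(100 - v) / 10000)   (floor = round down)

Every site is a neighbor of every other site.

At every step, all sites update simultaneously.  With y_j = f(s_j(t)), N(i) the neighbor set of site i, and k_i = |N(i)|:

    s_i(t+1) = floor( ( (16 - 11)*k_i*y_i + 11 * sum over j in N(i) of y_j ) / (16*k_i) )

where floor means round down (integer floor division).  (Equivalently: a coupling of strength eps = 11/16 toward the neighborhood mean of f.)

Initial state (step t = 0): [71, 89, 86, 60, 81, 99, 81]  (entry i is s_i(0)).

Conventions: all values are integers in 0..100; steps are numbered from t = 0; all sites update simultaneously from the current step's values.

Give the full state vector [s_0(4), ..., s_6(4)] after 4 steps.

Simulating step by step:
t=0: [71, 89, 86, 60, 81, 99, 81]
t=1: [43, 37, 38, 45, 40, 32, 40]
t=2: [67, 67, 67, 68, 67, 66, 67]
t=3: [63, 63, 63, 62, 63, 63, 63]
t=4: [66, 66, 66, 66, 66, 66, 66]

Answer: [66, 66, 66, 66, 66, 66, 66]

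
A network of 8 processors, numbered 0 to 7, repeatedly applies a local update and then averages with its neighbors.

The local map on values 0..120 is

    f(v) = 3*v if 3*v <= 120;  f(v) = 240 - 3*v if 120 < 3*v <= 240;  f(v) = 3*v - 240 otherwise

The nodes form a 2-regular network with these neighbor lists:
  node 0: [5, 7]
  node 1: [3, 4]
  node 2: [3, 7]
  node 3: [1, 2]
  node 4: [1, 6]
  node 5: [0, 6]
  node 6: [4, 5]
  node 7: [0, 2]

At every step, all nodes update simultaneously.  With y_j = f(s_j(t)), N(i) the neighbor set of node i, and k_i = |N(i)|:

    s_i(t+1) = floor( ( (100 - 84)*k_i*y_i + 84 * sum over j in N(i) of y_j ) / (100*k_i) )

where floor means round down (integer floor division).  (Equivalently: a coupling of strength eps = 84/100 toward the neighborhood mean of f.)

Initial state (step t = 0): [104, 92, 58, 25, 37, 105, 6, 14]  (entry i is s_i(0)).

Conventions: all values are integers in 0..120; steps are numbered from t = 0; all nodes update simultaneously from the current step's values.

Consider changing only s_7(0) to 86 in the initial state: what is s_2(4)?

Answer: s_2(4) = 71
Key observation: This trace re-runs the system from the modified initial state.

Derivation:
t=0: [104, 92, 58, 25, 37, 105, 6, 86]
t=1: [50, 83, 49, 54, 40, 49, 81, 60]
t=2: [78, 84, 72, 55, 24, 53, 89, 86]
t=3: [42, 63, 42, 27, 27, 26, 68, 15]
t=4: [69, 76, 71, 82, 49, 75, 72, 102]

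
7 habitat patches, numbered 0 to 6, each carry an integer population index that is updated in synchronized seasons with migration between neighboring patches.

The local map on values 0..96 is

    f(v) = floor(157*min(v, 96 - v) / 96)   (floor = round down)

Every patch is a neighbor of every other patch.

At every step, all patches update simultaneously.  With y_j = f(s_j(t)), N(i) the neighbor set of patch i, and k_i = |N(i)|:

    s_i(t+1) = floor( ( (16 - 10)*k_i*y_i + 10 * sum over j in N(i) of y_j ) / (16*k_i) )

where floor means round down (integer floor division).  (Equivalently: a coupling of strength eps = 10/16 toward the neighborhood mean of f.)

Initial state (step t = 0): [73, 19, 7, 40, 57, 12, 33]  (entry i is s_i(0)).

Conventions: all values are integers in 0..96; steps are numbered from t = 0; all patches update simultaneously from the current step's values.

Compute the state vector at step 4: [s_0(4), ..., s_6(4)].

Simulating step by step:
t=0: [73, 19, 7, 40, 57, 12, 33]
t=1: [39, 37, 32, 46, 46, 34, 43]
t=2: [63, 63, 60, 67, 67, 61, 65]
t=3: [52, 52, 53, 50, 50, 53, 51]
t=4: [71, 71, 71, 72, 72, 71, 72]

Answer: [71, 71, 71, 72, 72, 71, 72]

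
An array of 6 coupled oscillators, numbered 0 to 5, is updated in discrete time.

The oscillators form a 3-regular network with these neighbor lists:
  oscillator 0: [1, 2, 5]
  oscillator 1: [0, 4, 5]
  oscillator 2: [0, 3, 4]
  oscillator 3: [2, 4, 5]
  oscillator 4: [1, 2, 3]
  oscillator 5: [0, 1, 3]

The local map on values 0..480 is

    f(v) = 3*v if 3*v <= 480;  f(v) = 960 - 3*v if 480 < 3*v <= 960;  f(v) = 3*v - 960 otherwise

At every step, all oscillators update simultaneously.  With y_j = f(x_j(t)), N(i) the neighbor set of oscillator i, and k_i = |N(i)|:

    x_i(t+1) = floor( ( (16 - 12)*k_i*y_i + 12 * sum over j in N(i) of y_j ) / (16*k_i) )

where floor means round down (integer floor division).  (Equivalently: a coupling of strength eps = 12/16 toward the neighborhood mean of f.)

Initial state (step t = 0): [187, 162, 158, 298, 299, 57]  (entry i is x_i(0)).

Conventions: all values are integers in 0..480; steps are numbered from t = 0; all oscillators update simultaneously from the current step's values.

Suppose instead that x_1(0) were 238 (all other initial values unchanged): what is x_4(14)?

Answer: x_4(14) = 364
Key observation: This trace re-runs the system from the modified initial state.

Derivation:
t=0: [187, 238, 158, 298, 299, 57]
t=1: [322, 219, 250, 193, 212, 220]
t=2: [204, 233, 230, 303, 304, 247]
t=3: [274, 219, 179, 147, 157, 219]
t=4: [291, 303, 368, 409, 409, 296]
t=5: [88, 119, 191, 187, 182, 119]
t=6: [341, 348, 366, 389, 389, 344]
t=7: [89, 106, 153, 156, 159, 106]
t=8: [340, 345, 417, 430, 430, 342]
t=9: [123, 132, 252, 254, 256, 132]
t=10: [341, 338, 240, 247, 247, 339]
t=11: [103, 98, 185, 183, 183, 98]
t=12: [325, 327, 384, 380, 380, 327]
t=13: [62, 59, 141, 143, 143, 59]
t=14: [240, 242, 366, 364, 364, 242]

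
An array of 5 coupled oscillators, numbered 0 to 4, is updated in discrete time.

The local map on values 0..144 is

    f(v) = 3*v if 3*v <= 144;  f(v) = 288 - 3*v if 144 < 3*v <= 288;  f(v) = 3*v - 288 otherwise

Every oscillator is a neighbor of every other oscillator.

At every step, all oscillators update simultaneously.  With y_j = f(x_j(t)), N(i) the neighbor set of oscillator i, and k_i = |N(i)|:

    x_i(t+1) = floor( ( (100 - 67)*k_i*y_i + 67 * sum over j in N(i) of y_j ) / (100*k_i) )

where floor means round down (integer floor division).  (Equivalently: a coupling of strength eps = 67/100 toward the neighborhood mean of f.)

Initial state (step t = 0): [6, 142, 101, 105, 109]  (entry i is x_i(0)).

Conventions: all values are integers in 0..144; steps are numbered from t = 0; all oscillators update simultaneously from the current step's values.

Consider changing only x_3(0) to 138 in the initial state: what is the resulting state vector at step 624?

Simulating step by step:
t=0: [6, 142, 101, 138, 109]
t=1: [59, 78, 58, 76, 62]
t=2: [91, 82, 92, 83, 90]
t=3: [23, 27, 23, 27, 24]
t=4: [73, 75, 73, 75, 74]
t=5: [66, 65, 66, 65, 66]
t=6: [91, 91, 91, 91, 91]
t=7: [15, 15, 15, 15, 15]
t=8: [45, 45, 45, 45, 45]
t=9: [135, 135, 135, 135, 135]
t=10: [117, 117, 117, 117, 117]
t=11: [63, 63, 63, 63, 63]
t=12: [99, 99, 99, 99, 99]
t=13: [9, 9, 9, 9, 9]
t=14: [27, 27, 27, 27, 27]
t=15: [81, 81, 81, 81, 81]
t=16: [45, 45, 45, 45, 45]

Answer: [45, 45, 45, 45, 45]
Key observation: The state at step 8, [45, 45, 45, 45, 45], reappears at step 16: the system is in a cycle of period 8 from step 8 on.  Therefore the state at step 624 equals the state at step 8 + ((624 - 8) mod 8) = 8, which is [45, 45, 45, 45, 45].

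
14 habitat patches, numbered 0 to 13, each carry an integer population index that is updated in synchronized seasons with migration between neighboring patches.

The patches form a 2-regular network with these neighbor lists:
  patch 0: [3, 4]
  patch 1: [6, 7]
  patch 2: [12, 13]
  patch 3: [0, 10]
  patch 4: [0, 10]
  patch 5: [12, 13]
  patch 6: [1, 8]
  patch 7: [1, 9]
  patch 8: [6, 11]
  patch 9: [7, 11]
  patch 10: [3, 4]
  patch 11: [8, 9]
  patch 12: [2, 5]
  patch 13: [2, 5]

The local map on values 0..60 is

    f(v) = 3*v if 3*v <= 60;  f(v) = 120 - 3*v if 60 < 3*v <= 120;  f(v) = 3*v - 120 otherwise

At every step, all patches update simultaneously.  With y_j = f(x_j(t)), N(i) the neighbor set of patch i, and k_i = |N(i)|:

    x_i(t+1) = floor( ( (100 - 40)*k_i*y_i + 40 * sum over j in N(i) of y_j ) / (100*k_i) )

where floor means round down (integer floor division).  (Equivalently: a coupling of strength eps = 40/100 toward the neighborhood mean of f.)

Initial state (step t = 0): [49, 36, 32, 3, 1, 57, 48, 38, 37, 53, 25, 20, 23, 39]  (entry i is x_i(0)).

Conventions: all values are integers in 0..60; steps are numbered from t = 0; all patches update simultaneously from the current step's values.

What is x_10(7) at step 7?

Answer: x_10(7) = 9

Derivation:
t=0: [49, 36, 32, 3, 1, 57, 48, 38, 37, 53, 25, 20, 23, 39]
t=1: [18, 13, 25, 19, 16, 41, 18, 13, 22, 36, 29, 45, 45, 16]
t=2: [53, 42, 39, 51, 46, 14, 51, 33, 46, 18, 40, 22, 18, 38]
t=3: [33, 14, 13, 27, 18, 37, 24, 24, 28, 47, 10, 46, 41, 12]
t=4: [31, 44, 31, 33, 42, 13, 44, 41, 34, 25, 36, 22, 11, 31]
t=5: [21, 10, 28, 20, 11, 35, 13, 13, 24, 38, 12, 45, 33, 29]
t=6: [52, 33, 32, 54, 38, 19, 39, 30, 39, 14, 40, 19, 22, 30]
t=7: [31, 19, 31, 32, 10, 51, 6, 30, 13, 42, 9, 43, 48, 34]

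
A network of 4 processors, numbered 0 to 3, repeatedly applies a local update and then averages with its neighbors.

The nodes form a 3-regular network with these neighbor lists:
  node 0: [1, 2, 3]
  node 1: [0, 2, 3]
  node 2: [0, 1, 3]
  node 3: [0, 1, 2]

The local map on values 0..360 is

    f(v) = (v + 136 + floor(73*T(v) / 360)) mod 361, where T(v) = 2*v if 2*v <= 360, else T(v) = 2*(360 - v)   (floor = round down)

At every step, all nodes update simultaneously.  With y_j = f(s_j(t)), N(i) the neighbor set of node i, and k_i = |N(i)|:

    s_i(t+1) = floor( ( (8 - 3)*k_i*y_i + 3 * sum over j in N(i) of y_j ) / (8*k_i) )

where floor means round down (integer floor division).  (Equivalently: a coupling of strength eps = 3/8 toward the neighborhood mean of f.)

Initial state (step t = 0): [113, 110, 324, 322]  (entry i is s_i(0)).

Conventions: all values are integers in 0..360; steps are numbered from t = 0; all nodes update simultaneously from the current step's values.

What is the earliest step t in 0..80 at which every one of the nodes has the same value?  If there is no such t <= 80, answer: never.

Simulating step by step:
t=0: [113, 110, 324, 322]  (not all equal)
t=1: [248, 246, 157, 157]  (not all equal)
t=2: [139, 139, 283, 283]  (not all equal)
t=3: [270, 270, 149, 149]  (not all equal)
t=4: [147, 147, 279, 279]  (not all equal)
t=5: [278, 278, 150, 150]  (not all equal)
t=6: [151, 151, 281, 281]  (not all equal)
t=7: [283, 283, 153, 153]  (not all equal)
t=8: [154, 154, 285, 285]  (not all equal)
t=9: [286, 286, 155, 155]  (not all equal)
t=10: [156, 156, 287, 287]  (not all equal)
t=11: [289, 289, 157, 157]  (not all equal)
t=12: [158, 158, 290, 290]  (not all equal)
t=13: [291, 291, 159, 159]  (not all equal)
t=14: [159, 159, 292, 292]  (not all equal)
t=15: [292, 292, 160, 160]  (not all equal)
t=16: [160, 160, 293, 293]  (not all equal)
t=17: [293, 293, 161, 161]  (not all equal)
t=18: [71, 71, 24, 24]  (not all equal)
t=19: [218, 218, 185, 185]  (not all equal)
t=20: [45, 45, 35, 35]  (not all equal)
t=21: [195, 195, 188, 188]  (not all equal)
t=22: [35, 35, 33, 33]  (not all equal)
t=23: [184, 184, 182, 182]  (not all equal)
t=24: [29, 29, 29, 29]  (all equal)

Answer: 24
Key observation: Synchronization is absorbing here: once all nodes are equal they stay equal, and step 24 is the first all-equal step.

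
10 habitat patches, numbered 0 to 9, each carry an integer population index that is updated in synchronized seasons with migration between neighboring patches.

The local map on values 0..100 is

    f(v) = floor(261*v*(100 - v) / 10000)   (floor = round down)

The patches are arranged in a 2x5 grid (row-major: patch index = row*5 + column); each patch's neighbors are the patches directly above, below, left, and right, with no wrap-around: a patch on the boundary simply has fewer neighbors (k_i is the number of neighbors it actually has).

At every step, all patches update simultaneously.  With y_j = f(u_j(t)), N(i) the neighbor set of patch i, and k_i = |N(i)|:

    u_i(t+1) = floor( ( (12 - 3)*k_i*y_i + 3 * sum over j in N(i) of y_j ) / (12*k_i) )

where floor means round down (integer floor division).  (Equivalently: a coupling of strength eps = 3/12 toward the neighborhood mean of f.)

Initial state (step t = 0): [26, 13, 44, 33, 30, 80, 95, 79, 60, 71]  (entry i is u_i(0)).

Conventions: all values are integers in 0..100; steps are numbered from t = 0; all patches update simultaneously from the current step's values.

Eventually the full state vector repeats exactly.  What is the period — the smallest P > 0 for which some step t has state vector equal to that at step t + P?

Answer: 2
Key observation: The state at step 5, [62, 62, 61, 61, 61, 62, 62, 61, 61, 61], reappears at step 7 — and no state repeats earlier — so the cycle the system enters has period 2.

Derivation:
t=0: [26, 13, 44, 33, 30, 80, 95, 79, 60, 71]
t=1: [46, 32, 58, 57, 54, 38, 18, 43, 59, 54]
t=2: [62, 55, 62, 63, 63, 58, 43, 60, 63, 63]
t=3: [61, 63, 61, 60, 60, 62, 63, 61, 60, 60]
t=4: [61, 60, 61, 62, 62, 61, 60, 61, 62, 62]
t=5: [62, 62, 61, 61, 61, 62, 62, 61, 61, 61]
t=6: [61, 61, 61, 62, 62, 61, 61, 61, 62, 62]
t=7: [62, 62, 61, 61, 61, 62, 62, 61, 61, 61]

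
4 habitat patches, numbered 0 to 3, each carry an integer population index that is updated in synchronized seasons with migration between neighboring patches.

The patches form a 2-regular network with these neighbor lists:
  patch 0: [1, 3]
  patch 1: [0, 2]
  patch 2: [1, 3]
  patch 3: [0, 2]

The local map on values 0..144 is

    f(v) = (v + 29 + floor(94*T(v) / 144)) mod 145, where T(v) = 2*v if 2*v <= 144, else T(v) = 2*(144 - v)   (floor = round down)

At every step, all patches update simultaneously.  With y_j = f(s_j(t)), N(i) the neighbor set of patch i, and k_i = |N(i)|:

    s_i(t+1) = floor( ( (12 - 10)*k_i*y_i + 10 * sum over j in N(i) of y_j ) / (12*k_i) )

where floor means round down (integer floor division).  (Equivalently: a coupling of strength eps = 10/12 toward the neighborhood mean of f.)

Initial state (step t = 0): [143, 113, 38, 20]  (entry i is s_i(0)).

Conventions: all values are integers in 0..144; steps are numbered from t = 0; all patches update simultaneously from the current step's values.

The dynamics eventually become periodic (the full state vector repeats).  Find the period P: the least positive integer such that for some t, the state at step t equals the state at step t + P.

Simulating step by step:
t=0: [143, 113, 38, 20]
t=1: [51, 66, 66, 72]
t=2: [36, 21, 41, 23]
t=3: [84, 110, 86, 111]
t=4: [39, 44, 39, 44]
t=5: [128, 120, 128, 120]
t=6: [34, 32, 34, 32]
t=7: [102, 106, 102, 106]
t=8: [39, 39, 39, 39]
t=9: [118, 118, 118, 118]
t=10: [35, 35, 35, 35]
t=11: [109, 109, 109, 109]
t=12: [38, 38, 38, 38]
t=13: [116, 116, 116, 116]
t=14: [36, 36, 36, 36]
t=15: [112, 112, 112, 112]
t=16: [37, 37, 37, 37]
t=17: [114, 114, 114, 114]
t=18: [37, 37, 37, 37]

Answer: 2
Key observation: The state at step 16, [37, 37, 37, 37], reappears at step 18 — and no state repeats earlier — so the cycle the system enters has period 2.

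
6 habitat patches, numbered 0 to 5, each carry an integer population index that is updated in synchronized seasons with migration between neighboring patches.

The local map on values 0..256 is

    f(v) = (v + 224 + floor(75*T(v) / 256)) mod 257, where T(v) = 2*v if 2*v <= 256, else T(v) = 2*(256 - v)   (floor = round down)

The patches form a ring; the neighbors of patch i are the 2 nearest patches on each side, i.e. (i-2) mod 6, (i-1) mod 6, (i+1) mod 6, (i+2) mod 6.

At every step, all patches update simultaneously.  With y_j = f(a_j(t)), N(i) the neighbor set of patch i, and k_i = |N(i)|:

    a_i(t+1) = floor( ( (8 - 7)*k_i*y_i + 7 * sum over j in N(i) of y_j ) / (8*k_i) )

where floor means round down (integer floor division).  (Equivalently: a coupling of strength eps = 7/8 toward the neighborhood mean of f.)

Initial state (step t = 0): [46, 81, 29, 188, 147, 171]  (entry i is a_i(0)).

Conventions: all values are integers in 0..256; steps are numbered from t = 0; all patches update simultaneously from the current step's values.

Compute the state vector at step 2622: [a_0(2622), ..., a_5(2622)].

Simulating step by step:
t=0: [46, 81, 29, 188, 147, 171]
t=1: [107, 106, 111, 127, 116, 133]
t=2: [148, 152, 146, 152, 154, 150]
t=3: [178, 178, 178, 178, 178, 179]
t=4: [190, 190, 190, 190, 190, 190]
t=5: [195, 195, 195, 195, 195, 195]
t=6: [197, 197, 197, 197, 197, 197]
t=7: [198, 198, 198, 198, 198, 198]
t=8: [198, 198, 198, 198, 198, 198]

Answer: [198, 198, 198, 198, 198, 198]
Key observation: The state at step 7, [198, 198, 198, 198, 198, 198], reappears at step 8: the system is in a cycle of period 1 from step 7 on.  Therefore the state at step 2622 equals the state at step 7 + ((2622 - 7) mod 1) = 7, which is [198, 198, 198, 198, 198, 198].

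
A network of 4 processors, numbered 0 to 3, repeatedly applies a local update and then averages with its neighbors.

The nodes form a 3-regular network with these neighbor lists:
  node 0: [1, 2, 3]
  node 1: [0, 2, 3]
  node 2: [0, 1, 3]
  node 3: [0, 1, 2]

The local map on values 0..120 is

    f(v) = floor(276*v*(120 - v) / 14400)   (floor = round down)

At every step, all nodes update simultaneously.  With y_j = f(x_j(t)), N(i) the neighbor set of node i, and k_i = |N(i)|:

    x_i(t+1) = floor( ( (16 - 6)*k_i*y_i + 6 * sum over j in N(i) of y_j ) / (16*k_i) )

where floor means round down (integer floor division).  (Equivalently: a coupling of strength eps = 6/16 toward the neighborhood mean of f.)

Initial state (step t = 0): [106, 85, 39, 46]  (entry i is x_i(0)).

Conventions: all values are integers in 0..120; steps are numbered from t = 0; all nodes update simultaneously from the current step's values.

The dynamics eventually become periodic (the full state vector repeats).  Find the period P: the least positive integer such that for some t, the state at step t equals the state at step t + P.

Answer: 2
Key observation: The state at step 3, [68, 68, 68, 68], reappears at step 5 — and no state repeats earlier — so the cycle the system enters has period 2.

Derivation:
t=0: [106, 85, 39, 46]
t=1: [40, 54, 56, 58]
t=2: [63, 67, 67, 67]
t=3: [68, 68, 68, 68]
t=4: [67, 67, 67, 67]
t=5: [68, 68, 68, 68]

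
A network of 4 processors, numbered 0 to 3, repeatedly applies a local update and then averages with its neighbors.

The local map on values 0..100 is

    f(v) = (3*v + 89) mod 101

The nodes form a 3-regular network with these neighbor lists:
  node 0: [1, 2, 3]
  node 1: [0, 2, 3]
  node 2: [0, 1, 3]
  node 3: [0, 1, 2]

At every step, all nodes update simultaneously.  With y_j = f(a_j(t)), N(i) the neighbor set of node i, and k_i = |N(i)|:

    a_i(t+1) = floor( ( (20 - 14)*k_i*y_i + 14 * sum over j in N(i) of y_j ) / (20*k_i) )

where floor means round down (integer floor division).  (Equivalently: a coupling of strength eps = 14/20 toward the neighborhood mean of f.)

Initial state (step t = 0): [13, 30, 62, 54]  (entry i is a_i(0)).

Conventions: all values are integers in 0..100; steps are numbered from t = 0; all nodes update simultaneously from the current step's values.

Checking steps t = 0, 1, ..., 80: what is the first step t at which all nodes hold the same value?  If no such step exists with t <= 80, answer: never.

Simulating step by step:
t=0: [13, 30, 62, 54]  (not all equal)
t=1: [54, 58, 57, 56]  (not all equal)
t=2: [55, 56, 55, 55]  (not all equal)
t=3: [52, 52, 52, 52]  (all equal)

Answer: 3
Key observation: Synchronization is absorbing here: once all nodes are equal they stay equal, and step 3 is the first all-equal step.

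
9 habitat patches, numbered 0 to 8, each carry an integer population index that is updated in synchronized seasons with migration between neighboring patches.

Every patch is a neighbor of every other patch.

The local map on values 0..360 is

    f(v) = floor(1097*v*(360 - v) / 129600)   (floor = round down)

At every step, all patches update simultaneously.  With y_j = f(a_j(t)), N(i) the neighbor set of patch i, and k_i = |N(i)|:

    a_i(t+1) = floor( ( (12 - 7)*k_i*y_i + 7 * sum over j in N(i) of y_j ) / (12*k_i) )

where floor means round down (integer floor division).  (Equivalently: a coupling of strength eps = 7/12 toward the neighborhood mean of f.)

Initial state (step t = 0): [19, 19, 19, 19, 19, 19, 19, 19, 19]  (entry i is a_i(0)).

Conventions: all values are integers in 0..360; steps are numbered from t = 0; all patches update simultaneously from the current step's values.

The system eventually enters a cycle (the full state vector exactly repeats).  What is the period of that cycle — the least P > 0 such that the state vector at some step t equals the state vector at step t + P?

Simulating step by step:
t=0: [19, 19, 19, 19, 19, 19, 19, 19, 19]
t=1: [54, 54, 54, 54, 54, 54, 54, 54, 54]
t=2: [139, 139, 139, 139, 139, 139, 139, 139, 139]
t=3: [260, 260, 260, 260, 260, 260, 260, 260, 260]
t=4: [220, 220, 220, 220, 220, 220, 220, 220, 220]
t=5: [260, 260, 260, 260, 260, 260, 260, 260, 260]

Answer: 2
Key observation: The state at step 3, [260, 260, 260, 260, 260, 260, 260, 260, 260], reappears at step 5 — and no state repeats earlier — so the cycle the system enters has period 2.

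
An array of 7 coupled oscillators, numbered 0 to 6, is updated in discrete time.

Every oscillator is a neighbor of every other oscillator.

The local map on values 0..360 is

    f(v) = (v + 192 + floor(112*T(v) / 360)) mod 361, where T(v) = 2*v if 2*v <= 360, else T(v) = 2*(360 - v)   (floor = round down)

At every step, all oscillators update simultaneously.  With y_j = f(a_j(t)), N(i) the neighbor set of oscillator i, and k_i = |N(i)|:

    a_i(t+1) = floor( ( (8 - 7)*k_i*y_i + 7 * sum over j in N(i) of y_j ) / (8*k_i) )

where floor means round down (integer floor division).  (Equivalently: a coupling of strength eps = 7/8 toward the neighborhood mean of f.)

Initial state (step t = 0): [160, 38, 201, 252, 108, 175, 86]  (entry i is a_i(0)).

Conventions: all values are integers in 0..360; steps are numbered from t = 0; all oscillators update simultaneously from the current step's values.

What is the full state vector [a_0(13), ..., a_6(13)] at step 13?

Answer: [333, 333, 333, 333, 333, 333, 333]

Derivation:
t=0: [160, 38, 201, 252, 108, 175, 86]
t=1: [154, 151, 153, 153, 156, 154, 149]
t=2: [78, 78, 78, 78, 78, 78, 78]
t=3: [318, 318, 318, 318, 318, 318, 318]
t=4: [175, 175, 175, 175, 175, 175, 175]
t=5: [114, 114, 114, 114, 114, 114, 114]
t=6: [15, 15, 15, 15, 15, 15, 15]
t=7: [216, 216, 216, 216, 216, 216, 216]
t=8: [136, 136, 136, 136, 136, 136, 136]
t=9: [51, 51, 51, 51, 51, 51, 51]
t=10: [274, 274, 274, 274, 274, 274, 274]
t=11: [158, 158, 158, 158, 158, 158, 158]
t=12: [87, 87, 87, 87, 87, 87, 87]
t=13: [333, 333, 333, 333, 333, 333, 333]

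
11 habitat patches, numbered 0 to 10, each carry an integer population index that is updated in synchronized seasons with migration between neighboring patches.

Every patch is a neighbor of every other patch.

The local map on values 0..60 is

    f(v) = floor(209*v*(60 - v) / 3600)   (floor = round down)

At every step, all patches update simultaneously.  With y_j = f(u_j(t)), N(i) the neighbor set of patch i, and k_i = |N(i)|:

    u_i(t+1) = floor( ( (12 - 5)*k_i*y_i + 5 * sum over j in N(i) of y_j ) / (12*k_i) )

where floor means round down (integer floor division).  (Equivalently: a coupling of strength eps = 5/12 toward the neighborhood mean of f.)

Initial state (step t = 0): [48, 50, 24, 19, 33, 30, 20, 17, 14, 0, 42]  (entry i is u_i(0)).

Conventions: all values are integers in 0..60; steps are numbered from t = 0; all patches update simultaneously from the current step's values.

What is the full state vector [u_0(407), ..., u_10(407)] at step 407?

Simulating step by step:
t=0: [48, 50, 24, 19, 33, 30, 20, 17, 14, 0, 42]
t=1: [35, 33, 44, 42, 45, 46, 42, 40, 37, 17, 41]
t=2: [47, 47, 41, 43, 41, 40, 43, 45, 46, 42, 44]
t=3: [37, 37, 43, 41, 43, 43, 41, 39, 38, 42, 40]
t=4: [47, 47, 43, 45, 43, 43, 45, 46, 46, 44, 45]
t=5: [36, 36, 40, 38, 40, 40, 38, 37, 37, 39, 38]
t=6: [49, 49, 46, 47, 46, 46, 47, 48, 48, 47, 47]
t=7: [32, 32, 35, 34, 35, 35, 34, 33, 33, 34, 34]
t=8: [51, 51, 50, 50, 50, 50, 50, 50, 50, 50, 50]
t=9: [27, 27, 28, 28, 28, 28, 28, 28, 28, 28, 28]
t=10: [51, 51, 51, 51, 51, 51, 51, 51, 51, 51, 51]
t=11: [26, 26, 26, 26, 26, 26, 26, 26, 26, 26, 26]
t=12: [51, 51, 51, 51, 51, 51, 51, 51, 51, 51, 51]

Answer: [26, 26, 26, 26, 26, 26, 26, 26, 26, 26, 26]
Key observation: The state at step 10, [51, 51, 51, 51, 51, 51, 51, 51, 51, 51, 51], reappears at step 12: the system is in a cycle of period 2 from step 10 on.  Therefore the state at step 407 equals the state at step 10 + ((407 - 10) mod 2) = 11, which is [26, 26, 26, 26, 26, 26, 26, 26, 26, 26, 26].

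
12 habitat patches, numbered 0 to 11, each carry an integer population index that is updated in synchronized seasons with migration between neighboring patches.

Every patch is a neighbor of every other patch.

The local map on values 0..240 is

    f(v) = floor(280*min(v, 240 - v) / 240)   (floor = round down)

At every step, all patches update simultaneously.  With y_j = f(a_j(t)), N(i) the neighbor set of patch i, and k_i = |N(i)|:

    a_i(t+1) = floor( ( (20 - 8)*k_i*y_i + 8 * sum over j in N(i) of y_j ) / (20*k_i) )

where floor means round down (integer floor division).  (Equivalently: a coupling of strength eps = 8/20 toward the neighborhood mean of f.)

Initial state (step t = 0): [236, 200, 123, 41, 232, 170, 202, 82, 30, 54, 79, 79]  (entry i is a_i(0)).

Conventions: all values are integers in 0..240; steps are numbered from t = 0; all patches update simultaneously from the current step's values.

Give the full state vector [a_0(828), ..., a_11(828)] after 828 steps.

Simulating step by step:
t=0: [236, 200, 123, 41, 232, 170, 202, 82, 30, 54, 79, 79]
t=1: [29, 52, 103, 53, 32, 72, 51, 80, 46, 62, 78, 78]
t=2: [49, 64, 98, 65, 51, 78, 64, 83, 60, 71, 82, 82]
t=3: [67, 77, 99, 77, 68, 87, 77, 89, 75, 81, 89, 89]
t=4: [85, 91, 105, 91, 85, 98, 91, 99, 90, 94, 99, 99]
t=5: [103, 107, 116, 107, 103, 111, 107, 112, 106, 109, 112, 112]
t=6: [122, 125, 131, 125, 122, 127, 125, 128, 124, 126, 128, 128]
t=7: [135, 133, 129, 133, 135, 131, 133, 131, 133, 132, 131, 131]
t=8: [123, 124, 127, 124, 123, 126, 124, 126, 124, 125, 126, 126]
t=9: [135, 134, 132, 134, 135, 133, 134, 133, 134, 134, 133, 133]
t=10: [122, 123, 124, 123, 122, 123, 123, 123, 123, 123, 123, 123]
t=11: [136, 136, 135, 136, 136, 136, 136, 136, 136, 136, 136, 136]
t=12: [121, 121, 121, 121, 121, 121, 121, 121, 121, 121, 121, 121]
t=13: [138, 138, 138, 138, 138, 138, 138, 138, 138, 138, 138, 138]
t=14: [119, 119, 119, 119, 119, 119, 119, 119, 119, 119, 119, 119]
t=15: [138, 138, 138, 138, 138, 138, 138, 138, 138, 138, 138, 138]

Answer: [119, 119, 119, 119, 119, 119, 119, 119, 119, 119, 119, 119]
Key observation: The state at step 13, [138, 138, 138, 138, 138, 138, 138, 138, 138, 138, 138, 138], reappears at step 15: the system is in a cycle of period 2 from step 13 on.  Therefore the state at step 828 equals the state at step 13 + ((828 - 13) mod 2) = 14, which is [119, 119, 119, 119, 119, 119, 119, 119, 119, 119, 119, 119].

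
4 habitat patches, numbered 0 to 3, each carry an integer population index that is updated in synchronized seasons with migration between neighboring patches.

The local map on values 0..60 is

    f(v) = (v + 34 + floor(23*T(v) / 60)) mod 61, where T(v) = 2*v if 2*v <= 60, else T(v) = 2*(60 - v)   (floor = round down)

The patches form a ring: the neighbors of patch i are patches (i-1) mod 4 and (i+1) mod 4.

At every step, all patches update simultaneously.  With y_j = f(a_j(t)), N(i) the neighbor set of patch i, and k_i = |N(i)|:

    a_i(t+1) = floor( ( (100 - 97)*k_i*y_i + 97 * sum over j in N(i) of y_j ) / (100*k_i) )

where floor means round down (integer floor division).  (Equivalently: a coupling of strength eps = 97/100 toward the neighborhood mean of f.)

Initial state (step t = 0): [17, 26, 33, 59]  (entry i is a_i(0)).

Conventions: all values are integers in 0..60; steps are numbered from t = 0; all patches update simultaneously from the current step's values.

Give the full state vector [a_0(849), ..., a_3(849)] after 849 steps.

Answer: [31, 31, 31, 31]
Key observation: The state at step 21, [31, 31, 31, 31], reappears at step 30: the system is in a cycle of period 9 from step 21 on.  Therefore the state at step 849 equals the state at step 21 + ((849 - 21) mod 9) = 21, which is [31, 31, 31, 31].

Derivation:
t=0: [17, 26, 33, 59]
t=1: [24, 14, 25, 15]
t=2: [57, 17, 57, 17]
t=3: [3, 31, 3, 31]
t=4: [26, 38, 26, 38]
t=5: [26, 18, 26, 18]
t=6: [4, 17, 4, 17]
t=7: [4, 39, 4, 39]
t=8: [28, 40, 28, 40]
t=9: [27, 22, 27, 22]
t=10: [11, 19, 11, 19]
t=11: [7, 51, 7, 51]
t=12: [30, 45, 30, 45]
t=13: [28, 26, 28, 26]
t=14: [18, 21, 18, 21]
t=15: [9, 4, 9, 4]
t=16: [41, 48, 41, 48]
t=17: [29, 28, 29, 28]
t=18: [22, 23, 22, 23]
t=19: [12, 11, 12, 11]
t=20: [53, 54, 53, 54]
t=21: [31, 31, 31, 31]
t=22: [26, 26, 26, 26]
t=23: [18, 18, 18, 18]
t=24: [4, 4, 4, 4]
t=25: [41, 41, 41, 41]
t=26: [28, 28, 28, 28]
t=27: [22, 22, 22, 22]
t=28: [11, 11, 11, 11]
t=29: [53, 53, 53, 53]
t=30: [31, 31, 31, 31]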